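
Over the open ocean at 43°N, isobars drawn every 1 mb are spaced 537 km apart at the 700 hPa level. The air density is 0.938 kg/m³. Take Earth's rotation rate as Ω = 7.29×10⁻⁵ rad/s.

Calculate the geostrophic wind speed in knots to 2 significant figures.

3.9 knots

Coriolis parameter at 43°N:
f = 2Ω sin φ = 2 × 7.29×10⁻⁵ × sin 43° = 9.94×10⁻⁵ s⁻¹
Pressure gradient: |∂P/∂n| = 100 Pa / 537000 m = 1.86×10⁻⁴ Pa/m
Geostrophic balance (pressure-gradient force = Coriolis force):
V_g = (1/(fρ)) |∂P/∂n| = 1.86×10⁻⁴ / (9.94×10⁻⁵ × 0.938) = 2.00 m/s
Converting: 2.00 m/s × 1.944 = 3.9 knots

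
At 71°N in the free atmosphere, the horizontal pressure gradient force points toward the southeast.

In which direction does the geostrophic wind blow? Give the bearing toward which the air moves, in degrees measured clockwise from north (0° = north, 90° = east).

225°

The pressure-gradient force points toward the southeast (bearing 135°).
Geostrophic balance: in the Northern Hemisphere the Coriolis force deflects motion to the right, so the geostrophic wind blows 90° to the right of the pressure-gradient force (low pressure on the left).
Rotating 135° by 90° clockwise gives 225° — the wind blows toward the southwest.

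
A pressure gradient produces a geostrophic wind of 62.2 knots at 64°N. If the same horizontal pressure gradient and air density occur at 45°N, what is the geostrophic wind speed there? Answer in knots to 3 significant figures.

79.1 knots

With the same pressure gradient and density, V_g ∝ 1/f ∝ 1/sin φ.
V₂ = V₁ · sin φ₁ / sin φ₂ = 62.2 × sin 64° / sin 45°
V₂ = 62.2 × 0.8988/0.7071 = 79.1 knots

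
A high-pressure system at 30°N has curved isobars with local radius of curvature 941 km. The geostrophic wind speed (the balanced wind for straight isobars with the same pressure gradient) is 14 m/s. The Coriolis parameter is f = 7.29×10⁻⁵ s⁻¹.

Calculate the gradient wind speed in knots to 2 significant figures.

Around a high, pressure-gradient force acts outward with centrifugal, so Coriolis balances both:
fV = (1/ρ)|∂P/∂n| + V²/R  →  V² − fR·V + fR·V_g = 0
With fR = 7.29×10⁻⁵ × 941×10³ m = 68.6 m/s:
V = [fR − √((fR)² − 4 fR V_g)]/2 = [68.6 − √(68.6² − 4×68.6×14)]/2 = 19.6 m/s
Supergeostrophic (V > V_g = 14 m/s), as expected around a high.
Converting: 19.6 m/s × 1.944 = 38 knots

38 knots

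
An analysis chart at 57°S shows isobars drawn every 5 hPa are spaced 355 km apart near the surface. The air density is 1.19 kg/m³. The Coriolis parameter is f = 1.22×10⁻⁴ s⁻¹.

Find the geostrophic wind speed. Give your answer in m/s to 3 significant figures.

Pressure gradient: |∂P/∂n| = 500 Pa / 355000 m = 1.41×10⁻³ Pa/m
Geostrophic balance (pressure-gradient force = Coriolis force):
V_g = (1/(fρ)) |∂P/∂n| = 1.41×10⁻³ / (1.22×10⁻⁴ × 1.19) = 9.70 m/s

9.70 m/s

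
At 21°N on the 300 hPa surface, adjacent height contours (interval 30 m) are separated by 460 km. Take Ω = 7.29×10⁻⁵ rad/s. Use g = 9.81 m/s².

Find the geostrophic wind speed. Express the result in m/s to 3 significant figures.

Coriolis parameter at 21°N:
f = 2Ω sin φ = 2 × 7.29×10⁻⁵ × sin 21° = 5.23×10⁻⁵ s⁻¹
Height gradient: |∂Z/∂n| = 30 m / 460000 m = 6.52×10⁻⁵
On a pressure surface, geostrophic balance gives V_g = (g/f)|∂Z/∂n|:
V_g = 9.81 × 6.52×10⁻⁵ / 5.23×10⁻⁵ = 12.2 m/s

12.2 m/s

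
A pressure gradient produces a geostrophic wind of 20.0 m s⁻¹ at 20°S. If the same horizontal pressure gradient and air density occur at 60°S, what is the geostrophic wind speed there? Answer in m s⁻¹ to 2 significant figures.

With the same pressure gradient and density, V_g ∝ 1/f ∝ 1/sin φ.
V₂ = V₁ · sin φ₁ / sin φ₂ = 20.0 × sin 20° / sin 60°
V₂ = 20.0 × 0.3420/0.8660 = 7.9 m s⁻¹

7.9 m s⁻¹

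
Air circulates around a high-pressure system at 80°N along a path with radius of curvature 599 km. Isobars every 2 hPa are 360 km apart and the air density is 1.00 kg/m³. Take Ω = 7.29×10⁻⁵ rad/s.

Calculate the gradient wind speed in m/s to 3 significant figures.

Coriolis parameter at 80°N:
f = 2Ω sin φ = 2 × 7.29×10⁻⁵ × sin 80° = 1.44×10⁻⁴ s⁻¹
Pressure gradient: |∂P/∂n| = 200 Pa / 360000 m = 5.56×10⁻⁴ Pa/m
Geostrophic speed: V_g = |∂P/∂n|/(fρ) = 5.56×10⁻⁴/(1.44×10⁻⁴ × 1.00) = 3.87 m/s
Around a high, pressure-gradient force acts outward with centrifugal, so Coriolis balances both:
fV = (1/ρ)|∂P/∂n| + V²/R  →  V² − fR·V + fR·V_g = 0
With fR = 1.44×10⁻⁴ × 599×10³ m = 86.0 m/s:
V = [fR − √((fR)² − 4 fR V_g)]/2 = [86.0 − √(86.0² − 4×86.0×3.87)]/2 = 4.06 m/s
Supergeostrophic (V > V_g = 3.87 m/s), as expected around a high.

4.06 m/s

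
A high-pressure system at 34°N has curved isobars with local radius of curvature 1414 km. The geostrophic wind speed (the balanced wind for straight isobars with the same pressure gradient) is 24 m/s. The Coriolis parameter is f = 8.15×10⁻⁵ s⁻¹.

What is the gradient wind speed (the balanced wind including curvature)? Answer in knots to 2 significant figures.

66 knots

Around a high, pressure-gradient force acts outward with centrifugal, so Coriolis balances both:
fV = (1/ρ)|∂P/∂n| + V²/R  →  V² − fR·V + fR·V_g = 0
With fR = 8.15×10⁻⁵ × 1414×10³ m = 115 m/s:
V = [fR − √((fR)² − 4 fR V_g)]/2 = [115 − √(115² − 4×115×24)]/2 = 34.1 m/s
Supergeostrophic (V > V_g = 24 m/s), as expected around a high.
Converting: 34.1 m/s × 1.944 = 66 knots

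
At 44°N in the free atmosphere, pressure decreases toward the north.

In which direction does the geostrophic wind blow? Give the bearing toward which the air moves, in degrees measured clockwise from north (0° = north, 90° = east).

090°

The pressure-gradient force points toward the north (bearing 000°).
Geostrophic balance: in the Northern Hemisphere the Coriolis force deflects motion to the right, so the geostrophic wind blows 90° to the right of the pressure-gradient force (low pressure on the left).
Rotating 000° by 90° clockwise gives 090° — the wind blows toward the east.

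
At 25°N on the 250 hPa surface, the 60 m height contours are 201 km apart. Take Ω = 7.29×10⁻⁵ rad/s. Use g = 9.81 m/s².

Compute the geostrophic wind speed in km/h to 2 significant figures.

170 km/h

Coriolis parameter at 25°N:
f = 2Ω sin φ = 2 × 7.29×10⁻⁵ × sin 25° = 6.16×10⁻⁵ s⁻¹
Height gradient: |∂Z/∂n| = 60 m / 201000 m = 2.99×10⁻⁴
On a pressure surface, geostrophic balance gives V_g = (g/f)|∂Z/∂n|:
V_g = 9.81 × 2.99×10⁻⁴ / 6.16×10⁻⁵ = 47.5 m/s
Converting: 47.5 m/s × 3.6 = 170 km/h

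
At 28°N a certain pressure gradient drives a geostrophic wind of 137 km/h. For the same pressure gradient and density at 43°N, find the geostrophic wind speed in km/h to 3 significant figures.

With the same pressure gradient and density, V_g ∝ 1/f ∝ 1/sin φ.
V₂ = V₁ · sin φ₁ / sin φ₂ = 137 × sin 28° / sin 43°
V₂ = 137 × 0.4695/0.6820 = 94.3 km/h

94.3 km/h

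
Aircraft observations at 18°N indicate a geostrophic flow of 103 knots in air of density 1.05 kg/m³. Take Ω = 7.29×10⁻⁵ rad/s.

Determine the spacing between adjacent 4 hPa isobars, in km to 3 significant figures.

160 km

Coriolis parameter at 18°N:
f = 2Ω sin φ = 2 × 7.29×10⁻⁵ × sin 18° = 4.51×10⁻⁵ s⁻¹
Wind speed in SI: 103 knots = 53.0 m/s
Geostrophic balance rearranged: |∂P/∂n| = f ρ V_g
|∂P/∂n| = 4.51×10⁻⁵ × 1.05 × 53.0 = 2.51×10⁻³ Pa/m
Isobar spacing: Δn = ΔP/|∂P/∂n| = 400 Pa / 2.51×10⁻³ Pa/m = 159572 m ≈ 160 km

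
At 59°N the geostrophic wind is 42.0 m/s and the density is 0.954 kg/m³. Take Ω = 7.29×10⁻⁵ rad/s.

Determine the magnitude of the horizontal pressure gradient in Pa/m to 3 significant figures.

Coriolis parameter at 59°N:
f = 2Ω sin φ = 2 × 7.29×10⁻⁵ × sin 59° = 1.25×10⁻⁴ s⁻¹
Geostrophic balance rearranged: |∂P/∂n| = f ρ V_g
|∂P/∂n| = 1.25×10⁻⁴ × 0.954 × 42.0 = 5.01×10⁻³ Pa/m

5.01×10⁻³ Pa/m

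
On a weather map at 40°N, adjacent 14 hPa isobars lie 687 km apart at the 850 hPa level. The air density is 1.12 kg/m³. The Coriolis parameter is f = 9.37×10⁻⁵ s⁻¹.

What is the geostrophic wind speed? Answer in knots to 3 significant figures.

37.7 knots

Pressure gradient: |∂P/∂n| = 1400 Pa / 687000 m = 2.04×10⁻³ Pa/m
Geostrophic balance (pressure-gradient force = Coriolis force):
V_g = (1/(fρ)) |∂P/∂n| = 2.04×10⁻³ / (9.37×10⁻⁵ × 1.12) = 19.4 m/s
Converting: 19.4 m/s × 1.944 = 37.7 knots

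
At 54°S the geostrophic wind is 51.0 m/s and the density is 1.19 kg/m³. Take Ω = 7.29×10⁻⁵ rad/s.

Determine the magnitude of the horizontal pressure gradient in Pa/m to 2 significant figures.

Coriolis parameter at 54°S:
f = 2Ω sin φ = 2 × 7.29×10⁻⁵ × sin 54° = 1.18×10⁻⁴ s⁻¹
Geostrophic balance rearranged: |∂P/∂n| = f ρ V_g
|∂P/∂n| = 1.18×10⁻⁴ × 1.19 × 51.0 = 7.16×10⁻³ Pa/m

7.2×10⁻³ Pa/m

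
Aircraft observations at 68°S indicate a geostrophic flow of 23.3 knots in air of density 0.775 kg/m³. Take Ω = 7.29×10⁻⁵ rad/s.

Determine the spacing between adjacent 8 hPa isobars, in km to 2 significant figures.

640 km

Coriolis parameter at 68°S:
f = 2Ω sin φ = 2 × 7.29×10⁻⁵ × sin 68° = 1.35×10⁻⁴ s⁻¹
Wind speed in SI: 23.3 knots = 12.0 m/s
Geostrophic balance rearranged: |∂P/∂n| = f ρ V_g
|∂P/∂n| = 1.35×10⁻⁴ × 0.775 × 12.0 = 1.26×10⁻³ Pa/m
Isobar spacing: Δn = ΔP/|∂P/∂n| = 800 Pa / 1.26×10⁻³ Pa/m = 637046 m ≈ 640 km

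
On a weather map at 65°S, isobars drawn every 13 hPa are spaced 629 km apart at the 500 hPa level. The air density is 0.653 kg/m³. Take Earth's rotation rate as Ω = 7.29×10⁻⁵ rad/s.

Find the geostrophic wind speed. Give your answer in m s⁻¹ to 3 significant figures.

24.0 m s⁻¹

Coriolis parameter at 65°S:
f = 2Ω sin φ = 2 × 7.29×10⁻⁵ × sin 65° = 1.32×10⁻⁴ s⁻¹
Pressure gradient: |∂P/∂n| = 1300 Pa / 629000 m = 2.07×10⁻³ Pa/m
Geostrophic balance (pressure-gradient force = Coriolis force):
V_g = (1/(fρ)) |∂P/∂n| = 2.07×10⁻³ / (1.32×10⁻⁴ × 0.653) = 24.0 m/s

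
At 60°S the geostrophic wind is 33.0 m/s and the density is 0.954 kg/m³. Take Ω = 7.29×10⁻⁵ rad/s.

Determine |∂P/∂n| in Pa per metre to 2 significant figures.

Coriolis parameter at 60°S:
f = 2Ω sin φ = 2 × 7.29×10⁻⁵ × sin 60° = 1.26×10⁻⁴ s⁻¹
Geostrophic balance rearranged: |∂P/∂n| = f ρ V_g
|∂P/∂n| = 1.26×10⁻⁴ × 0.954 × 33.0 = 3.98×10⁻³ Pa/m

4.0×10⁻³ Pa/m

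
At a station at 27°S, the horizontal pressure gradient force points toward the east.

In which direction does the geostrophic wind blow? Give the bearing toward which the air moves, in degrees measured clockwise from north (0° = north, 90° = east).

The pressure-gradient force points toward the east (bearing 090°).
Geostrophic balance: in the Southern Hemisphere the Coriolis force deflects motion to the left, so the geostrophic wind blows 90° to the left of the pressure-gradient force (low pressure on the right).
Rotating 090° by 90° counterclockwise gives 000° — the wind blows toward the north.

000°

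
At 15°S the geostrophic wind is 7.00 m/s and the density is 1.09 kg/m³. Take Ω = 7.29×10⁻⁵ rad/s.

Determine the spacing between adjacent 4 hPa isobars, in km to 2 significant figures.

1400 km

Coriolis parameter at 15°S:
f = 2Ω sin φ = 2 × 7.29×10⁻⁵ × sin 15° = 3.77×10⁻⁵ s⁻¹
Geostrophic balance rearranged: |∂P/∂n| = f ρ V_g
|∂P/∂n| = 3.77×10⁻⁵ × 1.09 × 7.00 = 2.88×10⁻⁴ Pa/m
Isobar spacing: Δn = ΔP/|∂P/∂n| = 400 Pa / 2.88×10⁻⁴ Pa/m = 1389254 m ≈ 1400 km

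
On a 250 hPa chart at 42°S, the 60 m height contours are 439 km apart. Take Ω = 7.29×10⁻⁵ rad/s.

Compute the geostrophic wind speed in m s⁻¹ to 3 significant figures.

Coriolis parameter at 42°S:
f = 2Ω sin φ = 2 × 7.29×10⁻⁵ × sin 42° = 9.76×10⁻⁵ s⁻¹
Height gradient: |∂Z/∂n| = 60 m / 439000 m = 1.37×10⁻⁴
On a pressure surface, geostrophic balance gives V_g = (g/f)|∂Z/∂n|:
V_g = 9.81 × 1.37×10⁻⁴ / 9.76×10⁻⁵ = 13.7 m/s

13.7 m s⁻¹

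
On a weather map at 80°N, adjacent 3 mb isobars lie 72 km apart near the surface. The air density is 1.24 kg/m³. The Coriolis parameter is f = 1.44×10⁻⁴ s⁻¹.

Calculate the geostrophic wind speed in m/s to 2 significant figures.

23 m/s

Pressure gradient: |∂P/∂n| = 300 Pa / 72000 m = 4.17×10⁻³ Pa/m
Geostrophic balance (pressure-gradient force = Coriolis force):
V_g = (1/(fρ)) |∂P/∂n| = 4.17×10⁻³ / (1.44×10⁻⁴ × 1.24) = 23.3 m/s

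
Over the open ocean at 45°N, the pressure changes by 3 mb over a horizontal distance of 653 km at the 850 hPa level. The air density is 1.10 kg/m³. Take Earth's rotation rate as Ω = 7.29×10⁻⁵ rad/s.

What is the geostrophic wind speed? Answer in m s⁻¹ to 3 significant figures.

4.05 m s⁻¹

Coriolis parameter at 45°N:
f = 2Ω sin φ = 2 × 7.29×10⁻⁵ × sin 45° = 1.03×10⁻⁴ s⁻¹
Pressure gradient: |∂P/∂n| = 300 Pa / 653000 m = 4.59×10⁻⁴ Pa/m
Geostrophic balance (pressure-gradient force = Coriolis force):
V_g = (1/(fρ)) |∂P/∂n| = 4.59×10⁻⁴ / (1.03×10⁻⁴ × 1.10) = 4.05 m/s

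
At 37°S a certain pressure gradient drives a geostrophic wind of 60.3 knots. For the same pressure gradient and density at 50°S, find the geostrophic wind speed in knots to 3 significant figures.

With the same pressure gradient and density, V_g ∝ 1/f ∝ 1/sin φ.
V₂ = V₁ · sin φ₁ / sin φ₂ = 60.3 × sin 37° / sin 50°
V₂ = 60.3 × 0.6018/0.7660 = 47.4 knots

47.4 knots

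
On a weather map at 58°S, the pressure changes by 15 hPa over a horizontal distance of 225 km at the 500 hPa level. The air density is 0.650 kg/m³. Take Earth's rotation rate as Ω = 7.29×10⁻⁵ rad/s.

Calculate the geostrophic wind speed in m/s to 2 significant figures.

83 m/s

Coriolis parameter at 58°S:
f = 2Ω sin φ = 2 × 7.29×10⁻⁵ × sin 58° = 1.24×10⁻⁴ s⁻¹
Pressure gradient: |∂P/∂n| = 1500 Pa / 225000 m = 6.67×10⁻³ Pa/m
Geostrophic balance (pressure-gradient force = Coriolis force):
V_g = (1/(fρ)) |∂P/∂n| = 6.67×10⁻³ / (1.24×10⁻⁴ × 0.650) = 83.0 m/s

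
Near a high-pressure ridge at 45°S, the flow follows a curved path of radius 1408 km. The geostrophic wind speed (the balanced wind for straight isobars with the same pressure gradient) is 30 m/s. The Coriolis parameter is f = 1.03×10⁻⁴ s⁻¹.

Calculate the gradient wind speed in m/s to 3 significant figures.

Around a high, pressure-gradient force acts outward with centrifugal, so Coriolis balances both:
fV = (1/ρ)|∂P/∂n| + V²/R  →  V² − fR·V + fR·V_g = 0
With fR = 1.03×10⁻⁴ × 1408×10³ m = 145 m/s:
V = [fR − √((fR)² − 4 fR V_g)]/2 = [145 − √(145² − 4×145×30)]/2 = 42.4 m/s
Supergeostrophic (V > V_g = 30 m/s), as expected around a high.

42.4 m/s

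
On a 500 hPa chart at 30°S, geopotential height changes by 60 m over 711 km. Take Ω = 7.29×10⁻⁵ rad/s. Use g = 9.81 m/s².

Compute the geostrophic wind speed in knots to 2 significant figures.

22 knots

Coriolis parameter at 30°S:
f = 2Ω sin φ = 2 × 7.29×10⁻⁵ × sin 30° = 7.29×10⁻⁵ s⁻¹
Height gradient: |∂Z/∂n| = 60 m / 711000 m = 8.44×10⁻⁵
On a pressure surface, geostrophic balance gives V_g = (g/f)|∂Z/∂n|:
V_g = 9.81 × 8.44×10⁻⁵ / 7.29×10⁻⁵ = 11.4 m/s
Converting: 11.4 m/s × 1.944 = 22 knots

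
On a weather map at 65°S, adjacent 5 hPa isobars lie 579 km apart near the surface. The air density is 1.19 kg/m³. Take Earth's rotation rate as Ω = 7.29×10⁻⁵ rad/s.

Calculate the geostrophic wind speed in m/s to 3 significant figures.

5.49 m/s

Coriolis parameter at 65°S:
f = 2Ω sin φ = 2 × 7.29×10⁻⁵ × sin 65° = 1.32×10⁻⁴ s⁻¹
Pressure gradient: |∂P/∂n| = 500 Pa / 579000 m = 8.64×10⁻⁴ Pa/m
Geostrophic balance (pressure-gradient force = Coriolis force):
V_g = (1/(fρ)) |∂P/∂n| = 8.64×10⁻⁴ / (1.32×10⁻⁴ × 1.19) = 5.49 m/s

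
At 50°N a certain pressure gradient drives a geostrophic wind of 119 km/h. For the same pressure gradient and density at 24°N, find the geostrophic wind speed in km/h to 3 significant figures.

224 km/h

With the same pressure gradient and density, V_g ∝ 1/f ∝ 1/sin φ.
V₂ = V₁ · sin φ₁ / sin φ₂ = 119 × sin 50° / sin 24°
V₂ = 119 × 0.7660/0.4067 = 224 km/h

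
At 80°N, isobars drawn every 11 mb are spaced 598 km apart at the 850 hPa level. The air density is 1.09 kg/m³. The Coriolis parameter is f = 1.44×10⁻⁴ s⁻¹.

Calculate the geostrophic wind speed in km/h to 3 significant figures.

42.2 km/h

Pressure gradient: |∂P/∂n| = 1100 Pa / 598000 m = 1.84×10⁻³ Pa/m
Geostrophic balance (pressure-gradient force = Coriolis force):
V_g = (1/(fρ)) |∂P/∂n| = 1.84×10⁻³ / (1.44×10⁻⁴ × 1.09) = 11.7 m/s
Converting: 11.7 m/s × 3.6 = 42.2 km/h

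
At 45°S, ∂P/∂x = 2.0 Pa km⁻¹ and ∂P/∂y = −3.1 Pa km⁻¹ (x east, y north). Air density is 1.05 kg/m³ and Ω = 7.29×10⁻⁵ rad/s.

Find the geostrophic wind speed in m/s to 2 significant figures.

34 m/s

Coriolis parameter at 45°S:
f = 2Ω sin φ = 2 × 7.29×10⁻⁵ × sin 45° = 1.03×10⁻⁴ s⁻¹
In the Southern Hemisphere f is negative: f = −1.03×10⁻⁴ s⁻¹.
Component geostrophic relations (x east, y north):
u_g = −(1/(fρ)) ∂P/∂y,  v_g = (1/(fρ)) ∂P/∂x
u_g = −(−3.1×10⁻³)/(−1.03×10⁻⁴ × 1.05) = −28.6 m/s;  v_g = (2.0×10⁻³)/(−1.03×10⁻⁴ × 1.05) = −18.5 m/s
|V_g| = √(u_g² + v_g²) = 34.1 m/s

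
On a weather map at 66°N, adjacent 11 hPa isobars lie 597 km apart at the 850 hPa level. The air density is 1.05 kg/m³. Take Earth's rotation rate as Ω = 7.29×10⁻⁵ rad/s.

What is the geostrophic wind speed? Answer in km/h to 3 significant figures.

47.4 km/h

Coriolis parameter at 66°N:
f = 2Ω sin φ = 2 × 7.29×10⁻⁵ × sin 66° = 1.33×10⁻⁴ s⁻¹
Pressure gradient: |∂P/∂n| = 1100 Pa / 597000 m = 1.84×10⁻³ Pa/m
Geostrophic balance (pressure-gradient force = Coriolis force):
V_g = (1/(fρ)) |∂P/∂n| = 1.84×10⁻³ / (1.33×10⁻⁴ × 1.05) = 13.2 m/s
Converting: 13.2 m/s × 3.6 = 47.4 km/h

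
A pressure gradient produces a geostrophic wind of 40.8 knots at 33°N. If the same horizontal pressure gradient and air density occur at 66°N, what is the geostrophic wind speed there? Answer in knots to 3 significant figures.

24.3 knots

With the same pressure gradient and density, V_g ∝ 1/f ∝ 1/sin φ.
V₂ = V₁ · sin φ₁ / sin φ₂ = 40.8 × sin 33° / sin 66°
V₂ = 40.8 × 0.5446/0.9135 = 24.3 knots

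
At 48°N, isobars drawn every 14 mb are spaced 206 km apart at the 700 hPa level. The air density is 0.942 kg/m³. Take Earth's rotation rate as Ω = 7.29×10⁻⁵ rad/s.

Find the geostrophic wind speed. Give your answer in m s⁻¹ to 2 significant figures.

Coriolis parameter at 48°N:
f = 2Ω sin φ = 2 × 7.29×10⁻⁵ × sin 48° = 1.08×10⁻⁴ s⁻¹
Pressure gradient: |∂P/∂n| = 1400 Pa / 206000 m = 6.80×10⁻³ Pa/m
Geostrophic balance (pressure-gradient force = Coriolis force):
V_g = (1/(fρ)) |∂P/∂n| = 6.80×10⁻³ / (1.08×10⁻⁴ × 0.942) = 66.6 m/s

67 m s⁻¹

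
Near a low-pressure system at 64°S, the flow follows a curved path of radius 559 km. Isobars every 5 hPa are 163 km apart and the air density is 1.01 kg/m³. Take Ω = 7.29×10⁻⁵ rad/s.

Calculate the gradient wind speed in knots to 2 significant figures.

36 knots

Coriolis parameter at 64°S:
f = 2Ω sin φ = 2 × 7.29×10⁻⁵ × sin 64° = 1.31×10⁻⁴ s⁻¹
Pressure gradient: |∂P/∂n| = 500 Pa / 163000 m = 3.07×10⁻³ Pa/m
Geostrophic speed: V_g = |∂P/∂n|/(fρ) = 3.07×10⁻³/(1.31×10⁻⁴ × 1.01) = 23.2 m/s
Around a low, centrifugal force acts outward with Coriolis, so pressure-gradient force balances both:
(1/ρ)|∂P/∂n| = fV + V²/R  →  V² + fR·V − fR·V_g = 0
With fR = 1.31×10⁻⁴ × 559×10³ m = 73.3 m/s:
V = [−fR + √((fR)² + 4 fR V_g)]/2 = [−73.3 + √(73.3² + 4×73.3×23.2)]/2 = 18.5 m/s
Subgeostrophic (V < V_g = 23.2 m/s), as expected around a low.
Converting: 18.5 m/s × 1.944 = 36 knots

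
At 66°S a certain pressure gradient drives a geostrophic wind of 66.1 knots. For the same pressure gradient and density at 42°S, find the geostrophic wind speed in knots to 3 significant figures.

90.2 knots

With the same pressure gradient and density, V_g ∝ 1/f ∝ 1/sin φ.
V₂ = V₁ · sin φ₁ / sin φ₂ = 66.1 × sin 66° / sin 42°
V₂ = 66.1 × 0.9135/0.6691 = 90.2 knots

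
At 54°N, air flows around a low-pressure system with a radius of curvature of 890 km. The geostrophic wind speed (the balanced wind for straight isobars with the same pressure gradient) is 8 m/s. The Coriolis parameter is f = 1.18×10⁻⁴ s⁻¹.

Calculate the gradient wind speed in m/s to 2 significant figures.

Around a low, centrifugal force acts outward with Coriolis, so pressure-gradient force balances both:
(1/ρ)|∂P/∂n| = fV + V²/R  →  V² + fR·V − fR·V_g = 0
With fR = 1.18×10⁻⁴ × 890×10³ m = 105 m/s:
V = [−fR + √((fR)² + 4 fR V_g)]/2 = [−105 + √(105² + 4×105×8)]/2 = 7.47 m/s
Subgeostrophic (V < V_g = 8 m/s), as expected around a low.

7.5 m/s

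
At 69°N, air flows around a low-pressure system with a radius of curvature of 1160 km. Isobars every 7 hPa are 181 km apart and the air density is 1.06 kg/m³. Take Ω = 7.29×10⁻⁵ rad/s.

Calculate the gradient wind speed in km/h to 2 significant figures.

84 km/h

Coriolis parameter at 69°N:
f = 2Ω sin φ = 2 × 7.29×10⁻⁵ × sin 69° = 1.36×10⁻⁴ s⁻¹
Pressure gradient: |∂P/∂n| = 700 Pa / 181000 m = 3.87×10⁻³ Pa/m
Geostrophic speed: V_g = |∂P/∂n|/(fρ) = 3.87×10⁻³/(1.36×10⁻⁴ × 1.06) = 26.8 m/s
Around a low, centrifugal force acts outward with Coriolis, so pressure-gradient force balances both:
(1/ρ)|∂P/∂n| = fV + V²/R  →  V² + fR·V − fR·V_g = 0
With fR = 1.36×10⁻⁴ × 1160×10³ m = 158 m/s:
V = [−fR + √((fR)² + 4 fR V_g)]/2 = [−158 + √(158² + 4×158×26.8)]/2 = 23.4 m/s
Subgeostrophic (V < V_g = 26.8 m/s), as expected around a low.
Converting: 23.4 m/s × 3.6 = 84 km/h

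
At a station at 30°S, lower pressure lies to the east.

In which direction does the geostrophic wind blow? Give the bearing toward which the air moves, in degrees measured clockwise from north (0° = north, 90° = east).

The pressure-gradient force points toward the east (bearing 090°).
Geostrophic balance: in the Southern Hemisphere the Coriolis force deflects motion to the left, so the geostrophic wind blows 90° to the left of the pressure-gradient force (low pressure on the right).
Rotating 090° by 90° counterclockwise gives 000° — the wind blows toward the north.

000°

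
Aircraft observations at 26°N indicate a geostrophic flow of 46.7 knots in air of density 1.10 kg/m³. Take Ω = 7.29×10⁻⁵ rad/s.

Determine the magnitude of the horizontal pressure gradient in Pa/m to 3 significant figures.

1.69×10⁻³ Pa/m

Coriolis parameter at 26°N:
f = 2Ω sin φ = 2 × 7.29×10⁻⁵ × sin 26° = 6.39×10⁻⁵ s⁻¹
Wind speed in SI: 46.7 knots = 24.0 m/s
Geostrophic balance rearranged: |∂P/∂n| = f ρ V_g
|∂P/∂n| = 6.39×10⁻⁵ × 1.10 × 24.0 = 1.69×10⁻³ Pa/m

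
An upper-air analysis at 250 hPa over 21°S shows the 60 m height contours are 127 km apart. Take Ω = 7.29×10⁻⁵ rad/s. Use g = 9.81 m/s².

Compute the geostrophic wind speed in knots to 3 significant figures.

172 knots

Coriolis parameter at 21°S:
f = 2Ω sin φ = 2 × 7.29×10⁻⁵ × sin 21° = 5.23×10⁻⁵ s⁻¹
Height gradient: |∂Z/∂n| = 60 m / 127000 m = 4.72×10⁻⁴
On a pressure surface, geostrophic balance gives V_g = (g/f)|∂Z/∂n|:
V_g = 9.81 × 4.72×10⁻⁴ / 5.23×10⁻⁵ = 88.7 m/s
Converting: 88.7 m/s × 1.944 = 172 knots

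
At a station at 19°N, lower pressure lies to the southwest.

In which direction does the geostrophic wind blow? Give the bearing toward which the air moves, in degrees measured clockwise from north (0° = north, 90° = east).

The pressure-gradient force points toward the southwest (bearing 225°).
Geostrophic balance: in the Northern Hemisphere the Coriolis force deflects motion to the right, so the geostrophic wind blows 90° to the right of the pressure-gradient force (low pressure on the left).
Rotating 225° by 90° clockwise gives 315° — the wind blows toward the northwest.

315°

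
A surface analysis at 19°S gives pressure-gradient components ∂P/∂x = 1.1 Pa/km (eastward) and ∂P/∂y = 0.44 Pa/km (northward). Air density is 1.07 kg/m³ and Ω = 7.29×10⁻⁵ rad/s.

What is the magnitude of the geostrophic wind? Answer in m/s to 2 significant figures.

23 m/s

Coriolis parameter at 19°S:
f = 2Ω sin φ = 2 × 7.29×10⁻⁵ × sin 19° = 4.75×10⁻⁵ s⁻¹
In the Southern Hemisphere f is negative: f = −4.75×10⁻⁵ s⁻¹.
Component geostrophic relations (x east, y north):
u_g = −(1/(fρ)) ∂P/∂y,  v_g = (1/(fρ)) ∂P/∂x
u_g = −(0.44×10⁻³)/(−4.75×10⁻⁵ × 1.07) = 8.66 m/s;  v_g = (1.1×10⁻³)/(−4.75×10⁻⁵ × 1.07) = −21.7 m/s
|V_g| = √(u_g² + v_g²) = 23.3 m/s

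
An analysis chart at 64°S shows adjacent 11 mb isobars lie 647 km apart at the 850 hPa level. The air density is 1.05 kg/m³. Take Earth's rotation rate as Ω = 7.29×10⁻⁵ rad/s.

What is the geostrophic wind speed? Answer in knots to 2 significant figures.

Coriolis parameter at 64°S:
f = 2Ω sin φ = 2 × 7.29×10⁻⁵ × sin 64° = 1.31×10⁻⁴ s⁻¹
Pressure gradient: |∂P/∂n| = 1100 Pa / 647000 m = 1.70×10⁻³ Pa/m
Geostrophic balance (pressure-gradient force = Coriolis force):
V_g = (1/(fρ)) |∂P/∂n| = 1.70×10⁻³ / (1.31×10⁻⁴ × 1.05) = 12.4 m/s
Converting: 12.4 m/s × 1.944 = 24 knots

24 knots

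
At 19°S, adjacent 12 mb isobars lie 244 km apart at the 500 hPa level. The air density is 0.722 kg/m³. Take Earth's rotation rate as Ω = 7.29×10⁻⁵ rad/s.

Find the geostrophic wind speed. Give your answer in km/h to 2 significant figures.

520 km/h

Coriolis parameter at 19°S:
f = 2Ω sin φ = 2 × 7.29×10⁻⁵ × sin 19° = 4.75×10⁻⁵ s⁻¹
Pressure gradient: |∂P/∂n| = 1200 Pa / 244000 m = 4.92×10⁻³ Pa/m
Geostrophic balance (pressure-gradient force = Coriolis force):
V_g = (1/(fρ)) |∂P/∂n| = 4.92×10⁻³ / (4.75×10⁻⁵ × 0.722) = 144 m/s
Converting: 144 m/s × 3.6 = 520 km/h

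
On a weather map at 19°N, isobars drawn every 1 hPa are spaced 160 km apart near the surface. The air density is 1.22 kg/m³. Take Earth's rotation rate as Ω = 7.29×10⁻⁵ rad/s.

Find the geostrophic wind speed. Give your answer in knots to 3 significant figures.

Coriolis parameter at 19°N:
f = 2Ω sin φ = 2 × 7.29×10⁻⁵ × sin 19° = 4.75×10⁻⁵ s⁻¹
Pressure gradient: |∂P/∂n| = 100 Pa / 160000 m = 6.25×10⁻⁴ Pa/m
Geostrophic balance (pressure-gradient force = Coriolis force):
V_g = (1/(fρ)) |∂P/∂n| = 6.25×10⁻⁴ / (4.75×10⁻⁵ × 1.22) = 10.8 m/s
Converting: 10.8 m/s × 1.944 = 21.0 knots

21.0 knots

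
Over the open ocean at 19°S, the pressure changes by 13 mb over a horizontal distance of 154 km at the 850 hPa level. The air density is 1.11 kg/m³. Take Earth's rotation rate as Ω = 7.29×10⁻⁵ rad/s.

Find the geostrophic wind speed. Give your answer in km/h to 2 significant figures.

580 km/h

Coriolis parameter at 19°S:
f = 2Ω sin φ = 2 × 7.29×10⁻⁵ × sin 19° = 4.75×10⁻⁵ s⁻¹
Pressure gradient: |∂P/∂n| = 1300 Pa / 154000 m = 8.44×10⁻³ Pa/m
Geostrophic balance (pressure-gradient force = Coriolis force):
V_g = (1/(fρ)) |∂P/∂n| = 8.44×10⁻³ / (4.75×10⁻⁵ × 1.11) = 160 m/s
Converting: 160 m/s × 3.6 = 580 km/h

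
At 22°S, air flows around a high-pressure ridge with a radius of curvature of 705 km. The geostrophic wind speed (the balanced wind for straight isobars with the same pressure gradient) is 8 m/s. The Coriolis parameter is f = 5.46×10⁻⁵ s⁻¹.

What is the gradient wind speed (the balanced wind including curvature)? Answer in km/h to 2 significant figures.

41 km/h

Around a high, pressure-gradient force acts outward with centrifugal, so Coriolis balances both:
fV = (1/ρ)|∂P/∂n| + V²/R  →  V² − fR·V + fR·V_g = 0
With fR = 5.46×10⁻⁵ × 705×10³ m = 38.5 m/s:
V = [fR − √((fR)² − 4 fR V_g)]/2 = [38.5 − √(38.5² − 4×38.5×8)]/2 = 11.3 m/s
Supergeostrophic (V > V_g = 8 m/s), as expected around a high.
Converting: 11.3 m/s × 3.6 = 41 km/h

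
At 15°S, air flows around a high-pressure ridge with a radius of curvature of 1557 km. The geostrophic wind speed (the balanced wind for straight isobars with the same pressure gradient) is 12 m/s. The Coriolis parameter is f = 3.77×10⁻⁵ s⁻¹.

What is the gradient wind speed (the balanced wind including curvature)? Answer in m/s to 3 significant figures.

16.8 m/s

Around a high, pressure-gradient force acts outward with centrifugal, so Coriolis balances both:
fV = (1/ρ)|∂P/∂n| + V²/R  →  V² − fR·V + fR·V_g = 0
With fR = 3.77×10⁻⁵ × 1557×10³ m = 58.7 m/s:
V = [fR − √((fR)² − 4 fR V_g)]/2 = [58.7 − √(58.7² − 4×58.7×12)]/2 = 16.8 m/s
Supergeostrophic (V > V_g = 12 m/s), as expected around a high.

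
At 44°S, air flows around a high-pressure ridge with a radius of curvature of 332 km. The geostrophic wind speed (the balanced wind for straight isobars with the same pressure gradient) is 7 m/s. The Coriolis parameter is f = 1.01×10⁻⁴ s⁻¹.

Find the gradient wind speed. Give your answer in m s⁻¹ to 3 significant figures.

9.96 m s⁻¹

Around a high, pressure-gradient force acts outward with centrifugal, so Coriolis balances both:
fV = (1/ρ)|∂P/∂n| + V²/R  →  V² − fR·V + fR·V_g = 0
With fR = 1.01×10⁻⁴ × 332×10³ m = 33.5 m/s:
V = [fR − √((fR)² − 4 fR V_g)]/2 = [33.5 − √(33.5² − 4×33.5×7)]/2 = 9.96 m/s
Supergeostrophic (V > V_g = 7 m/s), as expected around a high.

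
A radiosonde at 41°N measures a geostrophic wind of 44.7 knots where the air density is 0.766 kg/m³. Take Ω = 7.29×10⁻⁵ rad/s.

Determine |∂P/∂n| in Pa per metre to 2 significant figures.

Coriolis parameter at 41°N:
f = 2Ω sin φ = 2 × 7.29×10⁻⁵ × sin 41° = 9.57×10⁻⁵ s⁻¹
Wind speed in SI: 44.7 knots = 23.0 m/s
Geostrophic balance rearranged: |∂P/∂n| = f ρ V_g
|∂P/∂n| = 9.57×10⁻⁵ × 0.766 × 23.0 = 1.68×10⁻³ Pa/m

1.7×10⁻³ Pa/m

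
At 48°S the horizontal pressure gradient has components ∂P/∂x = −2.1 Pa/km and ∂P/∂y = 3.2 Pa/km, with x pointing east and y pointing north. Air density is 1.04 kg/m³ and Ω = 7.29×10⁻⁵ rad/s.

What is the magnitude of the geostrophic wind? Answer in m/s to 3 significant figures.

34.0 m/s

Coriolis parameter at 48°S:
f = 2Ω sin φ = 2 × 7.29×10⁻⁵ × sin 48° = 1.08×10⁻⁴ s⁻¹
In the Southern Hemisphere f is negative: f = −1.08×10⁻⁴ s⁻¹.
Component geostrophic relations (x east, y north):
u_g = −(1/(fρ)) ∂P/∂y,  v_g = (1/(fρ)) ∂P/∂x
u_g = −(3.2×10⁻³)/(−1.08×10⁻⁴ × 1.04) = 28.4 m/s;  v_g = (−2.1×10⁻³)/(−1.08×10⁻⁴ × 1.04) = 18.6 m/s
|V_g| = √(u_g² + v_g²) = 34.0 m/s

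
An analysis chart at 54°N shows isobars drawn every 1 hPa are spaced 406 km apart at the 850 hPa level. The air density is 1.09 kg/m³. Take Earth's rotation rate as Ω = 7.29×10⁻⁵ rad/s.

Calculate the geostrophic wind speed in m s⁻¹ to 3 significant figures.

Coriolis parameter at 54°N:
f = 2Ω sin φ = 2 × 7.29×10⁻⁵ × sin 54° = 1.18×10⁻⁴ s⁻¹
Pressure gradient: |∂P/∂n| = 100 Pa / 406000 m = 2.46×10⁻⁴ Pa/m
Geostrophic balance (pressure-gradient force = Coriolis force):
V_g = (1/(fρ)) |∂P/∂n| = 2.46×10⁻⁴ / (1.18×10⁻⁴ × 1.09) = 1.92 m/s

1.92 m s⁻¹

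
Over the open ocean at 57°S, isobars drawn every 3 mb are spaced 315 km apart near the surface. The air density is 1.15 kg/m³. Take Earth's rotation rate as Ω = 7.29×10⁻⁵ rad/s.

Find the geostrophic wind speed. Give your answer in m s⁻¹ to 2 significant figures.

6.8 m s⁻¹

Coriolis parameter at 57°S:
f = 2Ω sin φ = 2 × 7.29×10⁻⁵ × sin 57° = 1.22×10⁻⁴ s⁻¹
Pressure gradient: |∂P/∂n| = 300 Pa / 315000 m = 9.52×10⁻⁴ Pa/m
Geostrophic balance (pressure-gradient force = Coriolis force):
V_g = (1/(fρ)) |∂P/∂n| = 9.52×10⁻⁴ / (1.22×10⁻⁴ × 1.15) = 6.77 m/s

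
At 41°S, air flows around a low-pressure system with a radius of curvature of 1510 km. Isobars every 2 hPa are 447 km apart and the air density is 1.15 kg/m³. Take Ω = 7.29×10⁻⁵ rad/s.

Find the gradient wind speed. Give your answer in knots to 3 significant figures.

7.70 knots

Coriolis parameter at 41°S:
f = 2Ω sin φ = 2 × 7.29×10⁻⁵ × sin 41° = 9.57×10⁻⁵ s⁻¹
Pressure gradient: |∂P/∂n| = 200 Pa / 447000 m = 4.47×10⁻⁴ Pa/m
Geostrophic speed: V_g = |∂P/∂n|/(fρ) = 4.47×10⁻⁴/(9.57×10⁻⁵ × 1.15) = 4.07 m/s
Around a low, centrifugal force acts outward with Coriolis, so pressure-gradient force balances both:
(1/ρ)|∂P/∂n| = fV + V²/R  →  V² + fR·V − fR·V_g = 0
With fR = 9.57×10⁻⁵ × 1510×10³ m = 144 m/s:
V = [−fR + √((fR)² + 4 fR V_g)]/2 = [−144 + √(144² + 4×144×4.07)]/2 = 3.96 m/s
Subgeostrophic (V < V_g = 4.07 m/s), as expected around a low.
Converting: 3.96 m/s × 1.944 = 7.70 knots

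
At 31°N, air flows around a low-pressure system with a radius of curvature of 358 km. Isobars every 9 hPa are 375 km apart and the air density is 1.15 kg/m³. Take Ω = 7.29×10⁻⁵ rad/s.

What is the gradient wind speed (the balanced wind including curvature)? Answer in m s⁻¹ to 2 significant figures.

Coriolis parameter at 31°N:
f = 2Ω sin φ = 2 × 7.29×10⁻⁵ × sin 31° = 7.51×10⁻⁵ s⁻¹
Pressure gradient: |∂P/∂n| = 900 Pa / 375000 m = 2.40×10⁻³ Pa/m
Geostrophic speed: V_g = |∂P/∂n|/(fρ) = 2.40×10⁻³/(7.51×10⁻⁵ × 1.15) = 27.8 m/s
Around a low, centrifugal force acts outward with Coriolis, so pressure-gradient force balances both:
(1/ρ)|∂P/∂n| = fV + V²/R  →  V² + fR·V − fR·V_g = 0
With fR = 7.51×10⁻⁵ × 358×10³ m = 26.9 m/s:
V = [−fR + √((fR)² + 4 fR V_g)]/2 = [−26.9 + √(26.9² + 4×26.9×27.8)]/2 = 17 m/s
Subgeostrophic (V < V_g = 27.8 m/s), as expected around a low.

17 m s⁻¹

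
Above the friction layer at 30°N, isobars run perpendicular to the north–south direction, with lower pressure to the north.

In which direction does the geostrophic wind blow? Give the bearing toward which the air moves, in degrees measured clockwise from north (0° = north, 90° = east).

090°

The pressure-gradient force points toward the north (bearing 000°).
Geostrophic balance: in the Northern Hemisphere the Coriolis force deflects motion to the right, so the geostrophic wind blows 90° to the right of the pressure-gradient force (low pressure on the left).
Rotating 000° by 90° clockwise gives 090° — the wind blows toward the east.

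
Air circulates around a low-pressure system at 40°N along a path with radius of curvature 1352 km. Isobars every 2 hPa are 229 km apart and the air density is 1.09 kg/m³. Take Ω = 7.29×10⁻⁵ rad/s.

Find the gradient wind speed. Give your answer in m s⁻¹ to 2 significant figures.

8.0 m s⁻¹

Coriolis parameter at 40°N:
f = 2Ω sin φ = 2 × 7.29×10⁻⁵ × sin 40° = 9.37×10⁻⁵ s⁻¹
Pressure gradient: |∂P/∂n| = 200 Pa / 229000 m = 8.73×10⁻⁴ Pa/m
Geostrophic speed: V_g = |∂P/∂n|/(fρ) = 8.73×10⁻⁴/(9.37×10⁻⁵ × 1.09) = 8.55 m/s
Around a low, centrifugal force acts outward with Coriolis, so pressure-gradient force balances both:
(1/ρ)|∂P/∂n| = fV + V²/R  →  V² + fR·V − fR·V_g = 0
With fR = 9.37×10⁻⁵ × 1352×10³ m = 127 m/s:
V = [−fR + √((fR)² + 4 fR V_g)]/2 = [−127 + √(127² + 4×127×8.55)]/2 = 8.04 m/s
Subgeostrophic (V < V_g = 8.55 m/s), as expected around a low.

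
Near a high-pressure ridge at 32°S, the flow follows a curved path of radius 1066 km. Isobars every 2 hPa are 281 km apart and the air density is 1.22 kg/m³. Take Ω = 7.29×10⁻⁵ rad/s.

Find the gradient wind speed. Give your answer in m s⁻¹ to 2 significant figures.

Coriolis parameter at 32°S:
f = 2Ω sin φ = 2 × 7.29×10⁻⁵ × sin 32° = 7.73×10⁻⁵ s⁻¹
Pressure gradient: |∂P/∂n| = 200 Pa / 281000 m = 7.12×10⁻⁴ Pa/m
Geostrophic speed: V_g = |∂P/∂n|/(fρ) = 7.12×10⁻⁴/(7.73×10⁻⁵ × 1.22) = 7.55 m/s
Around a high, pressure-gradient force acts outward with centrifugal, so Coriolis balances both:
fV = (1/ρ)|∂P/∂n| + V²/R  →  V² − fR·V + fR·V_g = 0
With fR = 7.73×10⁻⁵ × 1066×10³ m = 82.4 m/s:
V = [fR − √((fR)² − 4 fR V_g)]/2 = [82.4 − √(82.4² − 4×82.4×7.55)]/2 = 8.41 m/s
Supergeostrophic (V > V_g = 7.55 m/s), as expected around a high.

8.4 m s⁻¹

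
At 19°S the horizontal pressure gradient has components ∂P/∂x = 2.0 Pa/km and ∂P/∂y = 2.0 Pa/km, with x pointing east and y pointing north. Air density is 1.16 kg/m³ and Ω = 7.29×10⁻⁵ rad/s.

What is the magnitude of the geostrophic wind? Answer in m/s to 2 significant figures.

Coriolis parameter at 19°S:
f = 2Ω sin φ = 2 × 7.29×10⁻⁵ × sin 19° = 4.75×10⁻⁵ s⁻¹
In the Southern Hemisphere f is negative: f = −4.75×10⁻⁵ s⁻¹.
Component geostrophic relations (x east, y north):
u_g = −(1/(fρ)) ∂P/∂y,  v_g = (1/(fρ)) ∂P/∂x
u_g = −(2.0×10⁻³)/(−4.75×10⁻⁵ × 1.16) = 36.3 m/s;  v_g = (2.0×10⁻³)/(−4.75×10⁻⁵ × 1.16) = −36.3 m/s
|V_g| = √(u_g² + v_g²) = 51.4 m/s

51 m/s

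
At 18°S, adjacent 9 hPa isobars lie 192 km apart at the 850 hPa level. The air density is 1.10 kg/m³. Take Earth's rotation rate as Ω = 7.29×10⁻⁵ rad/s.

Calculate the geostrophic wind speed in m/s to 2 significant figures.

95 m/s

Coriolis parameter at 18°S:
f = 2Ω sin φ = 2 × 7.29×10⁻⁵ × sin 18° = 4.51×10⁻⁵ s⁻¹
Pressure gradient: |∂P/∂n| = 900 Pa / 192000 m = 4.69×10⁻³ Pa/m
Geostrophic balance (pressure-gradient force = Coriolis force):
V_g = (1/(fρ)) |∂P/∂n| = 4.69×10⁻³ / (4.51×10⁻⁵ × 1.10) = 94.6 m/s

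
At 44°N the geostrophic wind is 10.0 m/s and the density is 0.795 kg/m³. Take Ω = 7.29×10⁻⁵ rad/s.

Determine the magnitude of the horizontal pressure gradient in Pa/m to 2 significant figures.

Coriolis parameter at 44°N:
f = 2Ω sin φ = 2 × 7.29×10⁻⁵ × sin 44° = 1.01×10⁻⁴ s⁻¹
Geostrophic balance rearranged: |∂P/∂n| = f ρ V_g
|∂P/∂n| = 1.01×10⁻⁴ × 0.795 × 10.0 = 8.05×10⁻⁴ Pa/m

8.1×10⁻⁴ Pa/m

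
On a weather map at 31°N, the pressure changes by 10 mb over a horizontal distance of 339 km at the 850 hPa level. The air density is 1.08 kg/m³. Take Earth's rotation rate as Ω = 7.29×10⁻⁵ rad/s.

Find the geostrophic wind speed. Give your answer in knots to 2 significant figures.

Coriolis parameter at 31°N:
f = 2Ω sin φ = 2 × 7.29×10⁻⁵ × sin 31° = 7.51×10⁻⁵ s⁻¹
Pressure gradient: |∂P/∂n| = 1000 Pa / 339000 m = 2.95×10⁻³ Pa/m
Geostrophic balance (pressure-gradient force = Coriolis force):
V_g = (1/(fρ)) |∂P/∂n| = 2.95×10⁻³ / (7.51×10⁻⁵ × 1.08) = 36.4 m/s
Converting: 36.4 m/s × 1.944 = 71 knots

71 knots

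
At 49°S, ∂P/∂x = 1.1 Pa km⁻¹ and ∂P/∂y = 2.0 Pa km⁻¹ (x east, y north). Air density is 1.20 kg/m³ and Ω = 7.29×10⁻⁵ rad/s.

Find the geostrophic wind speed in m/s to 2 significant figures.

17 m/s

Coriolis parameter at 49°S:
f = 2Ω sin φ = 2 × 7.29×10⁻⁵ × sin 49° = 1.10×10⁻⁴ s⁻¹
In the Southern Hemisphere f is negative: f = −1.10×10⁻⁴ s⁻¹.
Component geostrophic relations (x east, y north):
u_g = −(1/(fρ)) ∂P/∂y,  v_g = (1/(fρ)) ∂P/∂x
u_g = −(2.0×10⁻³)/(−1.10×10⁻⁴ × 1.20) = 15.1 m/s;  v_g = (1.1×10⁻³)/(−1.10×10⁻⁴ × 1.20) = −8.33 m/s
|V_g| = √(u_g² + v_g²) = 17.3 m/s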